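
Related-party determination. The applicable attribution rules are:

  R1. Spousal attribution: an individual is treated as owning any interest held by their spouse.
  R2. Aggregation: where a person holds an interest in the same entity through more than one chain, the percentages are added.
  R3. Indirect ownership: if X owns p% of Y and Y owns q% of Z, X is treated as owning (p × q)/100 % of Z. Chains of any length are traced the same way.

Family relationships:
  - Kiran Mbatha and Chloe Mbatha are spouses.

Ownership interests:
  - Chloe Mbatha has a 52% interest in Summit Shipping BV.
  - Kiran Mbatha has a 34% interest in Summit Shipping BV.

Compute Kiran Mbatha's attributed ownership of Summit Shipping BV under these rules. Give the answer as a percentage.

By spousal attribution (R1), Kiran Mbatha is treated as also owning Chloe Mbatha's interest in Summit Shipping BV, giving 34% + 52% = 86%.
Direct interest in Summit Shipping BV: 86%.

86%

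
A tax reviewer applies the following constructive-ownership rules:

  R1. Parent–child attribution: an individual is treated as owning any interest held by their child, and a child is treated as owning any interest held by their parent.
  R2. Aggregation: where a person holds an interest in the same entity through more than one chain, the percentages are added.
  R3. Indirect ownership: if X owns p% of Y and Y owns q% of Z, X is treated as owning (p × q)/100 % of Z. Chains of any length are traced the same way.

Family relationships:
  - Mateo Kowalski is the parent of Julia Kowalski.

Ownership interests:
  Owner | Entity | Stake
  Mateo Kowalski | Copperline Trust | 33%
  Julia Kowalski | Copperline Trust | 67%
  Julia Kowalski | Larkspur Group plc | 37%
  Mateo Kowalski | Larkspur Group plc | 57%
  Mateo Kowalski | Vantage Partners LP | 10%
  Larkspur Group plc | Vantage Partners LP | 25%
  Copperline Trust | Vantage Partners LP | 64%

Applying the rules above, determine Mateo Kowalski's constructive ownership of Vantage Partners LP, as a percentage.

By parent–child attribution (R1), Mateo Kowalski is treated as also owning Julia Kowalski's interest in Copperline Trust, giving 33% + 67% = 100%.
By parent–child attribution (R1), Mateo Kowalski is treated as also owning Julia Kowalski's interest in Larkspur Group plc, giving 57% + 37% = 94%.
Chain via Copperline Trust (R3): 100% × 64% = 64% of Vantage Partners LP.
Chain via Larkspur Group plc (R3): 94% × 25% = 23.5% of Vantage Partners LP.
Direct interest in Vantage Partners LP: 10%.
Aggregating (R2): 64% + 23.5% + 10% = 97.5%.

97.5%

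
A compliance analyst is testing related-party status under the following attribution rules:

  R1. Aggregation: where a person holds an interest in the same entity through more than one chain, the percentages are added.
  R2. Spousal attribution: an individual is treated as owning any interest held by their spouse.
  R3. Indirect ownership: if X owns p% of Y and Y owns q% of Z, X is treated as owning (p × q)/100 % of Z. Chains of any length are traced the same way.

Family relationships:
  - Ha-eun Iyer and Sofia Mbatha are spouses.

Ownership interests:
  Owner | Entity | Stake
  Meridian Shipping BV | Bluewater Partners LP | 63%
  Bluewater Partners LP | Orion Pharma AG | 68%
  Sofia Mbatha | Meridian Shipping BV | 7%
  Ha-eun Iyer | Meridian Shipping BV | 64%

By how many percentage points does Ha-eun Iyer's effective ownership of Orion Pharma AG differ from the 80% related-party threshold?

By spousal attribution (R2), Ha-eun Iyer is treated as also owning Sofia Mbatha's interest in Meridian Shipping BV, giving 64% + 7% = 71%.
Chain via Meridian Shipping BV → Bluewater Partners LP (R3): 71% × 63% × 68% = 30.4164% of Orion Pharma AG.
30.4164% falls short of the 80% threshold by 49.5836 percentage points.

49.5836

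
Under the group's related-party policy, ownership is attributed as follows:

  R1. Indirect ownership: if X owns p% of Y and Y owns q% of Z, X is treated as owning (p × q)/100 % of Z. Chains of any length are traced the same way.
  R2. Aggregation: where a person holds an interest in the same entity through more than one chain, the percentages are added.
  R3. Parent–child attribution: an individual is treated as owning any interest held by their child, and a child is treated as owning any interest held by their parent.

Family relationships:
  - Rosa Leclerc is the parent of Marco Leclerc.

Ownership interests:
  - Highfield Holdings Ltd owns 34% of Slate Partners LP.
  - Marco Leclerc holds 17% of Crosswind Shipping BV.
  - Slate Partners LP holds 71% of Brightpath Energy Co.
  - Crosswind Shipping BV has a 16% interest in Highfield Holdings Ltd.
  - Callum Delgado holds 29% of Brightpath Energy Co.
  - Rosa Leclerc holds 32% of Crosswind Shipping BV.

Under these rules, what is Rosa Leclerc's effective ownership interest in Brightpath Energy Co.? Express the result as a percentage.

By parent–child attribution (R3), Rosa Leclerc is treated as also owning Marco Leclerc's interest in Crosswind Shipping BV, giving 32% + 17% = 49%.
Chain via Crosswind Shipping BV → Highfield Holdings Ltd → Slate Partners LP (R1): 49% × 16% × 34% × 71% = 1.892576% of Brightpath Energy Co.

1.892576%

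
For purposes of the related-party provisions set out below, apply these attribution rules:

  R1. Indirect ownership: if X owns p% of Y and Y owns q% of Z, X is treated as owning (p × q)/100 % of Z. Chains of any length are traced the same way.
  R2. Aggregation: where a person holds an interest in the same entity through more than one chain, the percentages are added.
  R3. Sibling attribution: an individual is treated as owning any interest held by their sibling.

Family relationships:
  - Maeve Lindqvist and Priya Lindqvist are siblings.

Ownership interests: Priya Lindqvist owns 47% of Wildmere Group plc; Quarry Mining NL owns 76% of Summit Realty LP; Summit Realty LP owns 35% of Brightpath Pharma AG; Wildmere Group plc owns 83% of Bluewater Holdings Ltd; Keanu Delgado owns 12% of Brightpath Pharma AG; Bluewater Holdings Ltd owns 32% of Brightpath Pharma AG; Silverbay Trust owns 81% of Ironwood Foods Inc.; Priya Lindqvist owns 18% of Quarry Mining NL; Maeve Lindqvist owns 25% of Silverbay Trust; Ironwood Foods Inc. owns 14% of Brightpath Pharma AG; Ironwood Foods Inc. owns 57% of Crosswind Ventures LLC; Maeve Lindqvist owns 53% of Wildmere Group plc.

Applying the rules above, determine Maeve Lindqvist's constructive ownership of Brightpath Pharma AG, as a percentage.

By sibling attribution (R3), Maeve Lindqvist is treated as also owning Priya Lindqvist's interest in Wildmere Group plc, giving 53% + 47% = 100%.
By sibling attribution (R3), Maeve Lindqvist is treated as owning Priya Lindqvist's 18% interest in Quarry Mining NL.
Chain via Wildmere Group plc → Bluewater Holdings Ltd (R1): 100% × 83% × 32% = 26.56% of Brightpath Pharma AG.
Chain via Silverbay Trust → Ironwood Foods Inc. (R1): 25% × 81% × 14% = 2.835% of Brightpath Pharma AG.
Chain via Quarry Mining NL → Summit Realty LP (R1): 18% × 76% × 35% = 4.788% of Brightpath Pharma AG.
Aggregating (R2): 26.56% + 2.835% + 4.788% = 34.183%.

34.183%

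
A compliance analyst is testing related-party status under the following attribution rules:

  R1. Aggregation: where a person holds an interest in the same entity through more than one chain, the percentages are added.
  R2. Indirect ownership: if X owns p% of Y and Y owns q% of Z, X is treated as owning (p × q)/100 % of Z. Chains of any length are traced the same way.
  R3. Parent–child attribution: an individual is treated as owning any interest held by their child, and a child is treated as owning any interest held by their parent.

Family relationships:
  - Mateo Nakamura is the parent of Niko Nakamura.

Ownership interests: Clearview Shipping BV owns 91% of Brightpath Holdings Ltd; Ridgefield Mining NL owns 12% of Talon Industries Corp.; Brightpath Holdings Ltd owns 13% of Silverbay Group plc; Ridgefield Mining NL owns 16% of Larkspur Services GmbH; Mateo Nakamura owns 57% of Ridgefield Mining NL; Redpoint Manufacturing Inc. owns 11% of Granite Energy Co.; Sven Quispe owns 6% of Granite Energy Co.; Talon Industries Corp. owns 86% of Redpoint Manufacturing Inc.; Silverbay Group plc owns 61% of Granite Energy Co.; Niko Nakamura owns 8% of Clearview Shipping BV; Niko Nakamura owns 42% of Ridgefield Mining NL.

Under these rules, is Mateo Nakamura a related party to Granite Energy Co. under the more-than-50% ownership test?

No

By parent–child attribution (R3), Mateo Nakamura is treated as also owning Niko Nakamura's interest in Ridgefield Mining NL, giving 57% + 42% = 99%.
By parent–child attribution (R3), Mateo Nakamura is treated as owning Niko Nakamura's 8% interest in Clearview Shipping BV.
Chain via Ridgefield Mining NL → Talon Industries Corp. → Redpoint Manufacturing Inc. (R2): 99% × 12% × 86% × 11% = 1.123848% of Granite Energy Co.
Chain via Clearview Shipping BV → Brightpath Holdings Ltd → Silverbay Group plc (R2): 8% × 91% × 13% × 61% = 0.577304% of Granite Energy Co.
Aggregating (R1): 1.123848% + 0.577304% = 1.701152%.
1.701152% does not exceed the 50% threshold, so Mateo is not a related party to Granite Energy Co.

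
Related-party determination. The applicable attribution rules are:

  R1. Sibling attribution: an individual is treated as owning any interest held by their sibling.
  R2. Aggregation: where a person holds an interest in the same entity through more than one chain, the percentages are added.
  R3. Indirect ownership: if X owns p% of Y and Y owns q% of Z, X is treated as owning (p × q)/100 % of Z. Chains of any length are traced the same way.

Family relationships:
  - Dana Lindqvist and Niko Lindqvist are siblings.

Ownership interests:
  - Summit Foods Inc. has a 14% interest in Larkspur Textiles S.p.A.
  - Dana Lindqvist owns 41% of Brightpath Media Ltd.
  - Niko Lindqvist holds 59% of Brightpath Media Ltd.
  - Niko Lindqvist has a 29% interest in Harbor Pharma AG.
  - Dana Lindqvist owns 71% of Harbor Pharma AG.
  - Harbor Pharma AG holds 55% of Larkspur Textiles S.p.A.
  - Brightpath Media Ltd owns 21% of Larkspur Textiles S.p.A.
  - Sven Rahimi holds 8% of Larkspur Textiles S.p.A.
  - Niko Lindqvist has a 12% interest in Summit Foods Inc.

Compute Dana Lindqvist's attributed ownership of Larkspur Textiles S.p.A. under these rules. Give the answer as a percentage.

77.68%

By sibling attribution (R1), Dana Lindqvist is treated as also owning Niko Lindqvist's interest in Brightpath Media Ltd, giving 41% + 59% = 100%.
By sibling attribution (R1), Dana Lindqvist is treated as also owning Niko Lindqvist's interest in Harbor Pharma AG, giving 71% + 29% = 100%.
By sibling attribution (R1), Dana Lindqvist is treated as owning Niko Lindqvist's 12% interest in Summit Foods Inc.
Chain via Brightpath Media Ltd (R3): 100% × 21% = 21% of Larkspur Textiles S.p.A.
Chain via Harbor Pharma AG (R3): 100% × 55% = 55% of Larkspur Textiles S.p.A.
Chain via Summit Foods Inc. (R3): 12% × 14% = 1.68% of Larkspur Textiles S.p.A.
Aggregating (R2): 21% + 55% + 1.68% = 77.68%.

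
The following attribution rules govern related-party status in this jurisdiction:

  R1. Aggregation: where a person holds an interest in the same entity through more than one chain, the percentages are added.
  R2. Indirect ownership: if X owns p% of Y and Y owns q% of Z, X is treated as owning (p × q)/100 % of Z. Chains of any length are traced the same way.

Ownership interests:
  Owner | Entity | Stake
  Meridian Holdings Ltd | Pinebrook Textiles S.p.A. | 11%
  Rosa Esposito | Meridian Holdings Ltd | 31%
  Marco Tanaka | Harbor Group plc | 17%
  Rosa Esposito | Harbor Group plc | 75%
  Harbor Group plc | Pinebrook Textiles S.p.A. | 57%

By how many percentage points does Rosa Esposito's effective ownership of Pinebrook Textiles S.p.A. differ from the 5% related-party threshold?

Chain via Meridian Holdings Ltd (R2): 31% × 11% = 3.41% of Pinebrook Textiles S.p.A.
Chain via Harbor Group plc (R2): 75% × 57% = 42.75% of Pinebrook Textiles S.p.A.
Aggregating (R1): 3.41% + 42.75% = 46.16%.
46.16% exceeds the 5% threshold by 41.16 percentage points.

41.16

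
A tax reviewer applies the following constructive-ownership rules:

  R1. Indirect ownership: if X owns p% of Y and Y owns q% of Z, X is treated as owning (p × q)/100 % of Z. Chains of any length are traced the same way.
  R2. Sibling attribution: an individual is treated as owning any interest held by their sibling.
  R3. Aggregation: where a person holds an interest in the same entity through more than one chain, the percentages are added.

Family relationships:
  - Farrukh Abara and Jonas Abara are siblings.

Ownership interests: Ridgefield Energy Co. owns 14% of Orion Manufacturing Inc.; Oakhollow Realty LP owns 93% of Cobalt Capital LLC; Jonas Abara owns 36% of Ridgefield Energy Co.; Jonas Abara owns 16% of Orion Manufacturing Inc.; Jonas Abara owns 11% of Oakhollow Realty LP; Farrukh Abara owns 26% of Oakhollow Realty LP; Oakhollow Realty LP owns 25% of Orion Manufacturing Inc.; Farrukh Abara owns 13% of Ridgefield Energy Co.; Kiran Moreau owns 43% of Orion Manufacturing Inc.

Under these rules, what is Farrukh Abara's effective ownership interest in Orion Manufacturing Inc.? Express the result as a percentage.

32.11%

By sibling attribution (R2), Farrukh Abara is treated as also owning Jonas Abara's interest in Oakhollow Realty LP, giving 26% + 11% = 37%.
By sibling attribution (R2), Farrukh Abara is treated as also owning Jonas Abara's interest in Ridgefield Energy Co, giving 13% + 36% = 49%.
By sibling attribution (R2), Farrukh Abara is treated as owning Jonas Abara's 16% interest in Orion Manufacturing Inc.
Chain via Oakhollow Realty LP (R1): 37% × 25% = 9.25% of Orion Manufacturing Inc.
Chain via Ridgefield Energy Co. (R1): 49% × 14% = 6.86% of Orion Manufacturing Inc.
Direct interest in Orion Manufacturing Inc: 16%.
Aggregating (R3): 9.25% + 6.86% + 16% = 32.11%.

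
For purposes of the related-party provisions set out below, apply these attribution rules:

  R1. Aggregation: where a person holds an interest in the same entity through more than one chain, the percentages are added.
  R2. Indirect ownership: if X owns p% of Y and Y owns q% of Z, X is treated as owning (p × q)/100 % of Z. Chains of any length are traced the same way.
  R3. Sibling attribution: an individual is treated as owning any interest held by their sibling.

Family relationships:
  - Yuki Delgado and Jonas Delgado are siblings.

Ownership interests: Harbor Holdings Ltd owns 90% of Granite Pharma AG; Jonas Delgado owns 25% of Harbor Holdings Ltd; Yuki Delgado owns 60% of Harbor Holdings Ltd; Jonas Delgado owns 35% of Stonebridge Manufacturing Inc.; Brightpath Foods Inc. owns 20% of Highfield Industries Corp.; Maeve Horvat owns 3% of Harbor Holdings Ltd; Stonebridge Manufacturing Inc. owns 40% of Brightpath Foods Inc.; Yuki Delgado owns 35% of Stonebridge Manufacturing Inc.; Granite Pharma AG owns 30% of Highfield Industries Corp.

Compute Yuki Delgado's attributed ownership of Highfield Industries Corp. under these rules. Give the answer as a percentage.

28.55%

By sibling attribution (R3), Yuki Delgado is treated as also owning Jonas Delgado's interest in Harbor Holdings Ltd, giving 60% + 25% = 85%.
By sibling attribution (R3), Yuki Delgado is treated as also owning Jonas Delgado's interest in Stonebridge Manufacturing Inc, giving 35% + 35% = 70%.
Chain via Harbor Holdings Ltd → Granite Pharma AG (R2): 85% × 90% × 30% = 22.95% of Highfield Industries Corp.
Chain via Stonebridge Manufacturing Inc. → Brightpath Foods Inc. (R2): 70% × 40% × 20% = 5.6% of Highfield Industries Corp.
Aggregating (R1): 22.95% + 5.6% = 28.55%.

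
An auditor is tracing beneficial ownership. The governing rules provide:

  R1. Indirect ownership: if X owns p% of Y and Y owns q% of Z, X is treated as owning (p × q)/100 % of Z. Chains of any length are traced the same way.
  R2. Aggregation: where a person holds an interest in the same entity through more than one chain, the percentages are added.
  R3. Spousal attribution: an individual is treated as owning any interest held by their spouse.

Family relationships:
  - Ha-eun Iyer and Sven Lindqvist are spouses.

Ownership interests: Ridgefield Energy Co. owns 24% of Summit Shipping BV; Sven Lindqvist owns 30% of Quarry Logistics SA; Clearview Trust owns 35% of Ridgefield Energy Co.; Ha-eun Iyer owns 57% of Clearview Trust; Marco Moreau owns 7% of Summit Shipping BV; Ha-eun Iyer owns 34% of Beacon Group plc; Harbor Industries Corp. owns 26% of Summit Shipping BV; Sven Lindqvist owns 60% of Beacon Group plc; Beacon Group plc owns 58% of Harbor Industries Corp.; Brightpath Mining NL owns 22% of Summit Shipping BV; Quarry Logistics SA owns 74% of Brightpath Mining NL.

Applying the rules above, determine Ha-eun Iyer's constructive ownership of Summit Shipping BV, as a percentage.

By spousal attribution (R3), Ha-eun Iyer is treated as also owning Sven Lindqvist's interest in Beacon Group plc, giving 34% + 60% = 94%.
By spousal attribution (R3), Ha-eun Iyer is treated as owning Sven Lindqvist's 30% interest in Quarry Logistics SA.
Chain via Clearview Trust → Ridgefield Energy Co. (R1): 57% × 35% × 24% = 4.788% of Summit Shipping BV.
Chain via Beacon Group plc → Harbor Industries Corp. (R1): 94% × 58% × 26% = 14.1752% of Summit Shipping BV.
Chain via Quarry Logistics SA → Brightpath Mining NL (R1): 30% × 74% × 22% = 4.884% of Summit Shipping BV.
Aggregating (R2): 4.788% + 14.1752% + 4.884% = 23.8472%.

23.8472%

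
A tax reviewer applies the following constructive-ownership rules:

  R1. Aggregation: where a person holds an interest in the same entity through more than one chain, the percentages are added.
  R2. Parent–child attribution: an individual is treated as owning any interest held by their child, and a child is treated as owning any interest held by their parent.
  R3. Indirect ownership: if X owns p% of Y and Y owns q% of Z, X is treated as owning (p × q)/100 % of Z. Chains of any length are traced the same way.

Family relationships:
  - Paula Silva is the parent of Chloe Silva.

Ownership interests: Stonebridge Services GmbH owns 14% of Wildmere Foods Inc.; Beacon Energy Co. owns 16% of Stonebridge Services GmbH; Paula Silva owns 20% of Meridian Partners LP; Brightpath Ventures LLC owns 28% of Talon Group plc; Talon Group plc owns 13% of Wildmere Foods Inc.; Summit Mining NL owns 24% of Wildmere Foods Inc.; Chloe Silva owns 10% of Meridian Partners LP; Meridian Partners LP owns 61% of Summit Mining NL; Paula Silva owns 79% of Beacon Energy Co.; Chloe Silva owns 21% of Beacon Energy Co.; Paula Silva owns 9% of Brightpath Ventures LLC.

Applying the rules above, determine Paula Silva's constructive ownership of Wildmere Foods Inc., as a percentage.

By parent–child attribution (R2), Paula Silva is treated as also owning Chloe Silva's interest in Beacon Energy Co, giving 79% + 21% = 100%.
By parent–child attribution (R2), Paula Silva is treated as also owning Chloe Silva's interest in Meridian Partners LP, giving 20% + 10% = 30%.
Chain via Beacon Energy Co. → Stonebridge Services GmbH (R3): 100% × 16% × 14% = 2.24% of Wildmere Foods Inc.
Chain via Brightpath Ventures LLC → Talon Group plc (R3): 9% × 28% × 13% = 0.3276% of Wildmere Foods Inc.
Chain via Meridian Partners LP → Summit Mining NL (R3): 30% × 61% × 24% = 4.392% of Wildmere Foods Inc.
Aggregating (R1): 2.24% + 0.3276% + 4.392% = 6.9596%.

6.9596%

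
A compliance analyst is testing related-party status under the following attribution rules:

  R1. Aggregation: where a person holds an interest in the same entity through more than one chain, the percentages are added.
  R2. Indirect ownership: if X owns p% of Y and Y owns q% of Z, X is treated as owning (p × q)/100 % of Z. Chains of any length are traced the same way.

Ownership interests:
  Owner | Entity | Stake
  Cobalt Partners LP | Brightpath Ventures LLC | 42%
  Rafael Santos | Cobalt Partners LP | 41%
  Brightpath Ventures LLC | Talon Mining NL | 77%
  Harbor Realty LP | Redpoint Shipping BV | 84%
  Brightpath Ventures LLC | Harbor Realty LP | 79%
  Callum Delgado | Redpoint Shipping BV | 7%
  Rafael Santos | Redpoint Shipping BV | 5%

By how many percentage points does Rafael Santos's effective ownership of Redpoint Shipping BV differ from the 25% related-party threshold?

Chain via Cobalt Partners LP → Brightpath Ventures LLC → Harbor Realty LP (R2): 41% × 42% × 79% × 84% = 11.427192% of Redpoint Shipping BV.
Direct interest in Redpoint Shipping BV: 5%.
Aggregating (R1): 11.427192% + 5% = 16.427192%.
16.427192% falls short of the 25% threshold by 8.572808 percentage points.

8.572808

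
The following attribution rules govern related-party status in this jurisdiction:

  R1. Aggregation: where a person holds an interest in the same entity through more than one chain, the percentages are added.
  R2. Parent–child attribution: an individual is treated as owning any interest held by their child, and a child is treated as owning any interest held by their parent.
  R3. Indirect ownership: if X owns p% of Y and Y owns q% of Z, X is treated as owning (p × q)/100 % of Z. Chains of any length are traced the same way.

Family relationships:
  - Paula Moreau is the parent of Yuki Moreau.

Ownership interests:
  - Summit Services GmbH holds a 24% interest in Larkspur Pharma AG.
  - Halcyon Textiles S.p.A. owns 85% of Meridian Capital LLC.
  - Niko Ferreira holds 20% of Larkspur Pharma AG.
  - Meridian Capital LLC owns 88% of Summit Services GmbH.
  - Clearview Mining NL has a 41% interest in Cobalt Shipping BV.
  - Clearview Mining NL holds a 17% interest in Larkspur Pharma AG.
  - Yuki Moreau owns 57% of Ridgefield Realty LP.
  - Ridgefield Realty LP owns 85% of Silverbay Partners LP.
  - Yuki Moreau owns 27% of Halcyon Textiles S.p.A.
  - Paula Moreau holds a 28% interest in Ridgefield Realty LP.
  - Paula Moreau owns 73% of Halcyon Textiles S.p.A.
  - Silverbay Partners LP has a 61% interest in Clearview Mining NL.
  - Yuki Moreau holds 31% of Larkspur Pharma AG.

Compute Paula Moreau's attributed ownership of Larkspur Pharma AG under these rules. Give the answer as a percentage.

56.444325%

By parent–child attribution (R2), Paula Moreau is treated as also owning Yuki Moreau's interest in Ridgefield Realty LP, giving 28% + 57% = 85%.
By parent–child attribution (R2), Paula Moreau is treated as also owning Yuki Moreau's interest in Halcyon Textiles S.p.A, giving 73% + 27% = 100%.
By parent–child attribution (R2), Paula Moreau is treated as owning Yuki Moreau's 31% interest in Larkspur Pharma AG.
Chain via Ridgefield Realty LP → Silverbay Partners LP → Clearview Mining NL (R3): 85% × 85% × 61% × 17% = 7.492325% of Larkspur Pharma AG.
Chain via Halcyon Textiles S.p.A. → Meridian Capital LLC → Summit Services GmbH (R3): 100% × 85% × 88% × 24% = 17.952% of Larkspur Pharma AG.
Direct interest in Larkspur Pharma AG: 31%.
Aggregating (R1): 7.492325% + 17.952% + 31% = 56.444325%.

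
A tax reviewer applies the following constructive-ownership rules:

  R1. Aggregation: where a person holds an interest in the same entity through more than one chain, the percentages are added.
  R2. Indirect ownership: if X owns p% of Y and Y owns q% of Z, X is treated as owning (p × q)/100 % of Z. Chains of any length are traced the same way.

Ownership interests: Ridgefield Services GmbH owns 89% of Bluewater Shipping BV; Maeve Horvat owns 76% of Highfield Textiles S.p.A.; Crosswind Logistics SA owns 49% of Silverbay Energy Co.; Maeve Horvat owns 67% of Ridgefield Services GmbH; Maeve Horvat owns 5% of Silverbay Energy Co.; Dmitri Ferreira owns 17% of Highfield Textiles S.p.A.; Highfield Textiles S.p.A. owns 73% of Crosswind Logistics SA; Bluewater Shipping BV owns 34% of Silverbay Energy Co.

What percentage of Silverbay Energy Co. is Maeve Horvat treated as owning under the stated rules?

Chain via Ridgefield Services GmbH → Bluewater Shipping BV (R2): 67% × 89% × 34% = 20.2742% of Silverbay Energy Co.
Chain via Highfield Textiles S.p.A. → Crosswind Logistics SA (R2): 76% × 73% × 49% = 27.1852% of Silverbay Energy Co.
Direct interest in Silverbay Energy Co: 5%.
Aggregating (R1): 20.2742% + 27.1852% + 5% = 52.4594%.

52.4594%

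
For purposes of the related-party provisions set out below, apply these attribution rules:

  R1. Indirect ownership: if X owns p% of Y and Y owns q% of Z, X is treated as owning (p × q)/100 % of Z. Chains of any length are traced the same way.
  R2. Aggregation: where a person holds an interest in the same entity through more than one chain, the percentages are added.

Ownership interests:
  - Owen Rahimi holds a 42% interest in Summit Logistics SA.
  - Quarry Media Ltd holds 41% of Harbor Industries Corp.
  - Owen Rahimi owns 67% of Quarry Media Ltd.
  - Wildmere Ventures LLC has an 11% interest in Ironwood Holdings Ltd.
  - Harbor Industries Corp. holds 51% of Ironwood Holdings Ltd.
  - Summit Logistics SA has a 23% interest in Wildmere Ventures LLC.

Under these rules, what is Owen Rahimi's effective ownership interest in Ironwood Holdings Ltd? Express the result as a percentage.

15.0723%

Chain via Summit Logistics SA → Wildmere Ventures LLC (R1): 42% × 23% × 11% = 1.0626% of Ironwood Holdings Ltd.
Chain via Quarry Media Ltd → Harbor Industries Corp. (R1): 67% × 41% × 51% = 14.0097% of Ironwood Holdings Ltd.
Aggregating (R2): 1.0626% + 14.0097% = 15.0723%.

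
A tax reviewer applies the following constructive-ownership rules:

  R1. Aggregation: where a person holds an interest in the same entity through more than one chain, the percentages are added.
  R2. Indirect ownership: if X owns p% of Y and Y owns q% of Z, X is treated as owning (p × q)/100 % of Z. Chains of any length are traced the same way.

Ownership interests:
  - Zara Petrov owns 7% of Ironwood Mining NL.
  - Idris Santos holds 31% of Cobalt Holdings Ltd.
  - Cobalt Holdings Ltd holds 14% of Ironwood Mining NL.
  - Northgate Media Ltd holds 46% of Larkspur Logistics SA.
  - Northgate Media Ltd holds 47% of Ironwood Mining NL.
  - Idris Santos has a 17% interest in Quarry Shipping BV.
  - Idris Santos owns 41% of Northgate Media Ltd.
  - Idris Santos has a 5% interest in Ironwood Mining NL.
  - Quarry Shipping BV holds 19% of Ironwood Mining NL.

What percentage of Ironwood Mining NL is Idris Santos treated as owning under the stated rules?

Chain via Northgate Media Ltd (R2): 41% × 47% = 19.27% of Ironwood Mining NL.
Chain via Cobalt Holdings Ltd (R2): 31% × 14% = 4.34% of Ironwood Mining NL.
Chain via Quarry Shipping BV (R2): 17% × 19% = 3.23% of Ironwood Mining NL.
Direct interest in Ironwood Mining NL: 5%.
Aggregating (R1): 19.27% + 4.34% + 3.23% + 5% = 31.84%.

31.84%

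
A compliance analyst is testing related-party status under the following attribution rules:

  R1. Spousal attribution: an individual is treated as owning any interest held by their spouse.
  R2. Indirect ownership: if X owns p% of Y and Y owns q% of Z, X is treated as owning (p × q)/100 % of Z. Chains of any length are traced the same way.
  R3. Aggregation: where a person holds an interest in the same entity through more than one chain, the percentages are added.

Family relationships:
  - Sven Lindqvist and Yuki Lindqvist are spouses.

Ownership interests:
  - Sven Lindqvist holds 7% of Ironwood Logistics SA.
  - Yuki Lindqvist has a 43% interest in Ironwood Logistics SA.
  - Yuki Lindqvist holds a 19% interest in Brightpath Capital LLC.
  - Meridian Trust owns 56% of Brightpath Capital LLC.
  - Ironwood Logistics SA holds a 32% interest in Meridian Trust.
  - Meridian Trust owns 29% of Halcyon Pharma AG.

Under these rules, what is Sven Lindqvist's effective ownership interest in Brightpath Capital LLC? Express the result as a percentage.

By spousal attribution (R1), Sven Lindqvist is treated as also owning Yuki Lindqvist's interest in Ironwood Logistics SA, giving 7% + 43% = 50%.
By spousal attribution (R1), Sven Lindqvist is treated as owning Yuki Lindqvist's 19% interest in Brightpath Capital LLC.
Chain via Ironwood Logistics SA → Meridian Trust (R2): 50% × 32% × 56% = 8.96% of Brightpath Capital LLC.
Direct interest in Brightpath Capital LLC: 19%.
Aggregating (R3): 8.96% + 19% = 27.96%.

27.96%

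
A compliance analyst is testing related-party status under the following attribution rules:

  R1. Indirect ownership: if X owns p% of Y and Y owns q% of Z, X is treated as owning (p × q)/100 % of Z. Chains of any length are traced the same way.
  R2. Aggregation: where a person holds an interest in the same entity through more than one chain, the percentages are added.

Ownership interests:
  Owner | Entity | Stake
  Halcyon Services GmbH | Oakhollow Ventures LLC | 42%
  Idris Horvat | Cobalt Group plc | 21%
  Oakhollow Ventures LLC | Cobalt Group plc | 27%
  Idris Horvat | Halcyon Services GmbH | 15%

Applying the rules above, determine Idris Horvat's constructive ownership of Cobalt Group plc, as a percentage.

22.701%

Chain via Halcyon Services GmbH → Oakhollow Ventures LLC (R1): 15% × 42% × 27% = 1.701% of Cobalt Group plc.
Direct interest in Cobalt Group plc: 21%.
Aggregating (R2): 1.701% + 21% = 22.701%.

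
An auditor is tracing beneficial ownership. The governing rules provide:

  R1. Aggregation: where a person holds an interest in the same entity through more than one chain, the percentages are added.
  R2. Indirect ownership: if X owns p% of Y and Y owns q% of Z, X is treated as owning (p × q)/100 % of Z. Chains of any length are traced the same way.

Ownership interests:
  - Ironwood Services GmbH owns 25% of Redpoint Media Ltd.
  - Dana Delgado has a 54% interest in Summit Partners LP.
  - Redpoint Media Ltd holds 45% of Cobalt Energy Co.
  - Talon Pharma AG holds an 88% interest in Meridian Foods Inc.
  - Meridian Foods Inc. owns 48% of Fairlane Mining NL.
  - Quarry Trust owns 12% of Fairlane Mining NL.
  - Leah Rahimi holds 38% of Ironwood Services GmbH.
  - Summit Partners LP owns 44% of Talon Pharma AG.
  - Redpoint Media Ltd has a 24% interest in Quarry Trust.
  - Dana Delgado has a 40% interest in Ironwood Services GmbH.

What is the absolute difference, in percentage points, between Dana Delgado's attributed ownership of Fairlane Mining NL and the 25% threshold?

14.675776

Chain via Ironwood Services GmbH → Redpoint Media Ltd → Quarry Trust (R2): 40% × 25% × 24% × 12% = 0.288% of Fairlane Mining NL.
Chain via Summit Partners LP → Talon Pharma AG → Meridian Foods Inc. (R2): 54% × 44% × 88% × 48% = 10.036224% of Fairlane Mining NL.
Aggregating (R1): 0.288% + 10.036224% = 10.324224%.
10.324224% falls short of the 25% threshold by 14.675776 percentage points.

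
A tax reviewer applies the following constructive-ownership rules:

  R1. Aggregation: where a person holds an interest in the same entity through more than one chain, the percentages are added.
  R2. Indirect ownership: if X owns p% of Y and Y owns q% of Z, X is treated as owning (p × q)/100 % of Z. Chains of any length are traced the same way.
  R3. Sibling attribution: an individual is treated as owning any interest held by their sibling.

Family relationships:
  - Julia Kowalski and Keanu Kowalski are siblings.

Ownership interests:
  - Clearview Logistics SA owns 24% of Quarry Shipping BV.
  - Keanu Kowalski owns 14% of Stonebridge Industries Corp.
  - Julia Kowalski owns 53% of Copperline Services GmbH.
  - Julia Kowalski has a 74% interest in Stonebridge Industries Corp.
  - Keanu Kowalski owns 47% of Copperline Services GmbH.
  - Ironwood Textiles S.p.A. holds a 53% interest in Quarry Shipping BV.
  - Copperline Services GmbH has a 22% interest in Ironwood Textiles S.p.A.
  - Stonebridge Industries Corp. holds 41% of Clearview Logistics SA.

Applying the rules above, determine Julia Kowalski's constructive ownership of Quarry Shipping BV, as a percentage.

By sibling attribution (R3), Julia Kowalski is treated as also owning Keanu Kowalski's interest in Stonebridge Industries Corp, giving 74% + 14% = 88%.
By sibling attribution (R3), Julia Kowalski is treated as also owning Keanu Kowalski's interest in Copperline Services GmbH, giving 53% + 47% = 100%.
Chain via Stonebridge Industries Corp. → Clearview Logistics SA (R2): 88% × 41% × 24% = 8.6592% of Quarry Shipping BV.
Chain via Copperline Services GmbH → Ironwood Textiles S.p.A. (R2): 100% × 22% × 53% = 11.66% of Quarry Shipping BV.
Aggregating (R1): 8.6592% + 11.66% = 20.3192%.

20.3192%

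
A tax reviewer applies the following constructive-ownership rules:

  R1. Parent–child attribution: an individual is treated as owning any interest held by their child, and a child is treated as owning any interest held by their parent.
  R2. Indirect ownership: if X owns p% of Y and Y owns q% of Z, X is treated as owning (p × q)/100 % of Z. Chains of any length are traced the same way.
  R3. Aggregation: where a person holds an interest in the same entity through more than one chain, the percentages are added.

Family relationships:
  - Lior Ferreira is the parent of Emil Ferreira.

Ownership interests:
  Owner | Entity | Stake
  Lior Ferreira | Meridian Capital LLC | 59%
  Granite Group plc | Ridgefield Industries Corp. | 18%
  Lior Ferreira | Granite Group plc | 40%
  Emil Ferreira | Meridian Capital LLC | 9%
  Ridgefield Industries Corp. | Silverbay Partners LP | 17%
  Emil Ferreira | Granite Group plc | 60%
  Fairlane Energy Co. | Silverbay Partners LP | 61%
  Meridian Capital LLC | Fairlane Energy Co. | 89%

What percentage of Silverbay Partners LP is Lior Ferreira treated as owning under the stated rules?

By parent–child attribution (R1), Lior Ferreira is treated as also owning Emil Ferreira's interest in Meridian Capital LLC, giving 59% + 9% = 68%.
By parent–child attribution (R1), Lior Ferreira is treated as also owning Emil Ferreira's interest in Granite Group plc, giving 40% + 60% = 100%.
Chain via Meridian Capital LLC → Fairlane Energy Co. (R2): 68% × 89% × 61% = 36.9172% of Silverbay Partners LP.
Chain via Granite Group plc → Ridgefield Industries Corp. (R2): 100% × 18% × 17% = 3.06% of Silverbay Partners LP.
Aggregating (R3): 36.9172% + 3.06% = 39.9772%.

39.9772%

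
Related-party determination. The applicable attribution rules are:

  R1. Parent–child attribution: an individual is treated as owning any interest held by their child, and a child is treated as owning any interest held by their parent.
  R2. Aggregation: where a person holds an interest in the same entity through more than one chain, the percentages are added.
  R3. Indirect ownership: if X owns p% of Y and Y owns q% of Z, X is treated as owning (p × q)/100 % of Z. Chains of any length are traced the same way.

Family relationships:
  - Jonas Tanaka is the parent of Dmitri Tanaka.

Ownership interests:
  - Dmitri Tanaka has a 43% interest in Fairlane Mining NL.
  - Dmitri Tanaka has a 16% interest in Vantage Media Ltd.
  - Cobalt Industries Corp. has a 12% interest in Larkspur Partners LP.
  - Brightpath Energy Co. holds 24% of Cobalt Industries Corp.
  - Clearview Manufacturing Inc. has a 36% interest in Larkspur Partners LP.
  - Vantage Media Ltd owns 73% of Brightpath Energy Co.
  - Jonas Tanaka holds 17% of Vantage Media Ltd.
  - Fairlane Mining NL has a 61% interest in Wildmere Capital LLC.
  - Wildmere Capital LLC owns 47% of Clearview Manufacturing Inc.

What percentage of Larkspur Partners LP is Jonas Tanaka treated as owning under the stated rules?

By parent–child attribution (R1), Jonas Tanaka is treated as also owning Dmitri Tanaka's interest in Vantage Media Ltd, giving 17% + 16% = 33%.
By parent–child attribution (R1), Jonas Tanaka is treated as owning Dmitri Tanaka's 43% interest in Fairlane Mining NL.
Chain via Vantage Media Ltd → Brightpath Energy Co. → Cobalt Industries Corp. (R3): 33% × 73% × 24% × 12% = 0.693792% of Larkspur Partners LP.
Chain via Fairlane Mining NL → Wildmere Capital LLC → Clearview Manufacturing Inc. (R3): 43% × 61% × 47% × 36% = 4.438116% of Larkspur Partners LP.
Aggregating (R2): 0.693792% + 4.438116% = 5.131908%.

5.131908%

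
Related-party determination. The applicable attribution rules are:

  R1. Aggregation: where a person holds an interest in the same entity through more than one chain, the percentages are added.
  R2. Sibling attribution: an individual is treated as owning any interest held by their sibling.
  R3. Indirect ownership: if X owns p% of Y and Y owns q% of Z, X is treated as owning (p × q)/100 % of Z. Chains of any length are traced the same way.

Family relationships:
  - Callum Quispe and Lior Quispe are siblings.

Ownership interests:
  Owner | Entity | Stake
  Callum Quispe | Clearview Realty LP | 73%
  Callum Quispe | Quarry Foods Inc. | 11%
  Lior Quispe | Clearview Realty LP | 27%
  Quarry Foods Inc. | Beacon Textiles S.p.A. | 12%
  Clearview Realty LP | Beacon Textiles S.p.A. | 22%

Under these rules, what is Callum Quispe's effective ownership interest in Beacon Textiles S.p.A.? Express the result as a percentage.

23.32%

By sibling attribution (R2), Callum Quispe is treated as also owning Lior Quispe's interest in Clearview Realty LP, giving 73% + 27% = 100%.
Chain via Clearview Realty LP (R3): 100% × 22% = 22% of Beacon Textiles S.p.A.
Chain via Quarry Foods Inc. (R3): 11% × 12% = 1.32% of Beacon Textiles S.p.A.
Aggregating (R1): 22% + 1.32% = 23.32%.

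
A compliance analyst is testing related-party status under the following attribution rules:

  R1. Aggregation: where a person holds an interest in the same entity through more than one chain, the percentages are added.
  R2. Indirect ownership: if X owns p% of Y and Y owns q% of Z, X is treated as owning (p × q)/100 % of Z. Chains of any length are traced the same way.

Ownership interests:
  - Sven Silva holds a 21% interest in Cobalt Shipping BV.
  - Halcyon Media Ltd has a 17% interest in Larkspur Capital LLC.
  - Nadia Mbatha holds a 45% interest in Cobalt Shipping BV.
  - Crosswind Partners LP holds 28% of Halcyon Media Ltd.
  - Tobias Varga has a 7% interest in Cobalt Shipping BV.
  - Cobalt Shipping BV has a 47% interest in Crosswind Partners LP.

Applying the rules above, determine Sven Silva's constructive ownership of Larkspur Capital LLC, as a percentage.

Chain via Cobalt Shipping BV → Crosswind Partners LP → Halcyon Media Ltd (R2): 21% × 47% × 28% × 17% = 0.469812% of Larkspur Capital LLC.

0.469812%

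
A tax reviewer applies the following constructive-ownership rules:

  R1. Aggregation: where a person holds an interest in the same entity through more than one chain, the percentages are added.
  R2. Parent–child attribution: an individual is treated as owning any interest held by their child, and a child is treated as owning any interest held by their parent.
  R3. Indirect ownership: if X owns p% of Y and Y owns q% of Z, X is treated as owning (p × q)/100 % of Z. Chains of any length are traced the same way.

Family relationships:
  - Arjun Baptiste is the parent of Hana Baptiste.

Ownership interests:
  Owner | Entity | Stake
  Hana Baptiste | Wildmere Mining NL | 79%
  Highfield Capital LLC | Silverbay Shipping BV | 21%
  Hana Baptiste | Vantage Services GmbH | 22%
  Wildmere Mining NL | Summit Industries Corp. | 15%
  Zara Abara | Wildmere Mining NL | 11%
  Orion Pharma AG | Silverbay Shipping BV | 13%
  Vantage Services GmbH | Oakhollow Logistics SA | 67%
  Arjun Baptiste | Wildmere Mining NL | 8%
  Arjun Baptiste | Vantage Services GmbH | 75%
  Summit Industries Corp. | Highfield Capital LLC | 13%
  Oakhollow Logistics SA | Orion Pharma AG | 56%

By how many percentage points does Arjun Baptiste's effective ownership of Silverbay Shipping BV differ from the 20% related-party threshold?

14.912463

By parent–child attribution (R2), Arjun Baptiste is treated as also owning Hana Baptiste's interest in Vantage Services GmbH, giving 75% + 22% = 97%.
By parent–child attribution (R2), Arjun Baptiste is treated as also owning Hana Baptiste's interest in Wildmere Mining NL, giving 8% + 79% = 87%.
Chain via Vantage Services GmbH → Oakhollow Logistics SA → Orion Pharma AG (R3): 97% × 67% × 56% × 13% = 4.731272% of Silverbay Shipping BV.
Chain via Wildmere Mining NL → Summit Industries Corp. → Highfield Capital LLC (R3): 87% × 15% × 13% × 21% = 0.356265% of Silverbay Shipping BV.
Aggregating (R1): 4.731272% + 0.356265% = 5.087537%.
5.087537% falls short of the 20% threshold by 14.912463 percentage points.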